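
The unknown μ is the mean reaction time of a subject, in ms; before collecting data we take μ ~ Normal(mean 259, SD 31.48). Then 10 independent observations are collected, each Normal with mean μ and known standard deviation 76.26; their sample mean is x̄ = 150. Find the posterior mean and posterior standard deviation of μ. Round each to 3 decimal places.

With known σ, the Normal prior is conjugate. Weight on the data is w = (n/σ²)/(n/σ² + 1/τ₀²) = 0.00171952/(0.00171952+0.00100909) = 0.63018.
Posterior mean = w·x̄ + (1−w)·μ₀ = 0.63018·150 + 0.36982·259 = 190.310. Posterior variance = 1/(0.00171952+0.00100909) = 366.487, so SD = 19.144.

Posterior mean ≈ 190.310; posterior SD ≈ 19.144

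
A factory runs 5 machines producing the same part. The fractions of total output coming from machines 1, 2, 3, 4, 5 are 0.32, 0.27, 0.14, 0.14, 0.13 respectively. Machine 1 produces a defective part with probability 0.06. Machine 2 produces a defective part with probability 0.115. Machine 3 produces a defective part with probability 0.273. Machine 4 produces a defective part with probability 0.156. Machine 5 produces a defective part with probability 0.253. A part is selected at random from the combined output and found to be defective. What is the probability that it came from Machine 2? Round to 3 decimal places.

Posterior probability ≈ 0.217

P(defective|M1) = 0.06; P(defective|M2) = 0.115; P(defective|M3) = 0.273; P(defective|M4) = 0.156; P(defective|M5) = 0.253.
Prior × likelihood for each source: 0.32·0.06=0.01920, 0.27·0.115=0.03105, 0.14·0.273=0.03822, 0.14·0.156=0.02184, 0.13·0.253=0.03289. Summing gives P(defective) = 0.14320.
P(Machine 2 | defective) = 0.03105 / 0.14320 = 0.217.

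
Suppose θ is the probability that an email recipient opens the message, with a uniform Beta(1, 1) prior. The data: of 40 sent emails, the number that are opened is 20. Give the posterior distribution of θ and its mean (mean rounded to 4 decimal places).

Observing 20 successes and 20 failures updates Beta(1, 1) by adding the success and failure counts to the two shape parameters: α = 1+20 = 21, β = 1+20 = 21.
E[θ | data] = 21/(21+21) = 0.5000.

Posterior: Beta(21, 21); mean ≈ 0.5000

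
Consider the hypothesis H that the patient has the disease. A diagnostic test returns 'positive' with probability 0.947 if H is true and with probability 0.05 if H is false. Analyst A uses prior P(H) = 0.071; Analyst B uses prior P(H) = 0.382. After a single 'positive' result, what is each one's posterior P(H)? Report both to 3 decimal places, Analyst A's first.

The likelihood ratio for a 'positive' result is 0.947/0.05 = 18.940.
Analyst A: prior odds 0.071/0.929 = 0.076426; posterior odds 1.4475; posterior probability 0.591.
Analyst B: prior odds 0.382/0.618 = 0.61812; posterior odds 11.707; posterior probability 0.921.

Analyst A: 0.591; Analyst B: 0.921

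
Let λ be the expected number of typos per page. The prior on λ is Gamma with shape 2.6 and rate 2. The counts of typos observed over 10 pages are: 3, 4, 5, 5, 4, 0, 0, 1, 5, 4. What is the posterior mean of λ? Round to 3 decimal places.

Posterior mean ≈ 2.800

The Poisson likelihood adds the total count to the shape and the number of exposure periods to the rate. Here ∑xᵢ = 31 and n = 10, so shape 2.6→33.6 and rate 2→12.
E[λ | data] = 33.6/12 = 2.800.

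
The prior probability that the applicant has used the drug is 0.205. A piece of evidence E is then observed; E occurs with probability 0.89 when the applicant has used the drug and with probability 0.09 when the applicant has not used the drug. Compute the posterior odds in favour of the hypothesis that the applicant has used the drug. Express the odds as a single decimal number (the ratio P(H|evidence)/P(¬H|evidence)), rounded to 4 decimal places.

Posterior odds ≈ 2.5500

Prior odds = 0.205/(1−0.205) = 0.25786.
Likelihood ratio for E = 0.89/0.09 = 9.8889.
Posterior odds = prior odds × LR = 2.5500.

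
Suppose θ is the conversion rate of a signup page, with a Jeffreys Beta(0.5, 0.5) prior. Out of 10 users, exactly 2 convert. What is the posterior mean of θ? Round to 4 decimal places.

Posterior mean ≈ 0.2273

Observing 2 successes and 8 failures updates Beta(0.5, 0.5) by adding the success and failure counts to the two shape parameters: α = 0.5+2 = 2.5, β = 0.5+8 = 8.5.
E[θ | data] = 2.5/(2.5+8.5) = 0.2273.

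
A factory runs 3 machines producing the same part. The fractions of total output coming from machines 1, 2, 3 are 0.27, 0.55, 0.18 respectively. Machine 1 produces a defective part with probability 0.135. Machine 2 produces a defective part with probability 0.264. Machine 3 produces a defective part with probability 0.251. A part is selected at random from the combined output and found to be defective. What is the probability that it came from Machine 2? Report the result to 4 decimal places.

P(defective|M1) = 0.135; P(defective|M2) = 0.264; P(defective|M3) = 0.251.
Prior × likelihood for each source: 0.27·0.135=0.03645, 0.55·0.264=0.1452, 0.18·0.251=0.04518. Summing gives P(defective) = 0.22683.
P(Machine 2 | defective) = 0.1452 / 0.22683 = 0.6401.

Posterior probability ≈ 0.6401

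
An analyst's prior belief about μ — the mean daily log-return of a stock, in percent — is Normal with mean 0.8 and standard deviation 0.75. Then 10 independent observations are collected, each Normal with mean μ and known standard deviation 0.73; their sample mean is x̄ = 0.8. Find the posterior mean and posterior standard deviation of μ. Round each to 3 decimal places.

Posterior mean ≈ 0.800; posterior SD ≈ 0.221

With known σ, the Normal prior is conjugate. Weight on the data is w = (n/σ²)/(n/σ² + 1/τ₀²) = 18.7652/(18.7652+1.77778) = 0.91346.
Posterior mean = w·x̄ + (1−w)·μ₀ = 0.91346·0.8 + 0.086539·0.8 = 0.800. Posterior variance = 1/(18.7652+1.77778) = 0.0486783, so SD = 0.221.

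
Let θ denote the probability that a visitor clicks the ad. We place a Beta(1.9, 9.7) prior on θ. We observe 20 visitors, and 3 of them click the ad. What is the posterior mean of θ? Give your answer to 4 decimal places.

Posterior mean ≈ 0.1551

Observing 3 successes and 17 failures updates Beta(1.9, 9.7) by adding the success and failure counts to the two shape parameters: α = 1.9+3 = 4.9, β = 9.7+17 = 26.7.
Posterior mean = α/(α+β) = 4.9/31.6 = 0.1551.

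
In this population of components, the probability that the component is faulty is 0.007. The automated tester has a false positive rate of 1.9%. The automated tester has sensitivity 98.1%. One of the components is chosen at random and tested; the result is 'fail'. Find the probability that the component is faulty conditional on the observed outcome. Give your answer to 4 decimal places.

P(H | E) ≈ 0.2668

Let H be the event that the component is faulty. P(H) = 0.007, so P(¬H) = 0.993. With E the 'fail' result, P(E|H) = 0.981 and P(E|¬H) = 0.019.
P(E) = 0.981·0.007 + 0.019·0.993 = 0.0068670 + 0.018867 = 0.025734.
By Bayes' theorem, P(H|E) = 0.0068670 / 0.025734 = 0.2668.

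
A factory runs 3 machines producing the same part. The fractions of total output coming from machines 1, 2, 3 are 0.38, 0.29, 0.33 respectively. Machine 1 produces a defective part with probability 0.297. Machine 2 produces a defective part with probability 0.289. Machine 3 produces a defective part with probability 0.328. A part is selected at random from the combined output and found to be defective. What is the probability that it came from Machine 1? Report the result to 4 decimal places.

Posterior probability ≈ 0.3701

Tabulate prior·likelihood by source: [1] prior 0.38, lik 0.297, product 0.1129; [2] prior 0.29, lik 0.289, product 0.08381; [3] prior 0.33, lik 0.328, product 0.1082.
Normalizing constant = 0.30491; the posterior for Machine 1 is its product over the sum, 0.1129/0.30491 = 0.3701.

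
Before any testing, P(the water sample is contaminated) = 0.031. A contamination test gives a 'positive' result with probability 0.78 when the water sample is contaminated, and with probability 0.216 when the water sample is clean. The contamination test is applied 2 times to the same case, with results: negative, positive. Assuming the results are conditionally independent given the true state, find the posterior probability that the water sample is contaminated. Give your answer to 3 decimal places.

Posterior P(H) ≈ 0.031

Let H be the event that the water sample is contaminated; start with P(H) = 0.031. P('positive'|H) = 0.78, P('positive'|¬H) = 0.216.
Update on result 1 ('negative'): P(H) ← 0.22·0.0310 / (0.22·0.0310 + 0.784·0.9690) = 0.0068200/0.76652 = 0.0089.
Update on result 2 ('positive'): P(H) ← 0.78·0.0089 / (0.78·0.0089 + 0.216·0.9911) = 0.0069400/0.22102 = 0.0314.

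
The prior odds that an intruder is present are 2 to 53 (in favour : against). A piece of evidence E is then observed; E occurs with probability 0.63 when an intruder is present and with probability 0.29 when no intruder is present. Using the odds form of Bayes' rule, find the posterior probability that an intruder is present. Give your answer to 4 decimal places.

Prior odds = 2/53 = 0.037736.
Likelihood ratio for E = 0.63/0.29 = 2.1724.
Posterior odds = prior odds × LR = 0.081978.
Posterior probability = odds/(1+odds) = 0.081978/1.0820 = 0.0758.

Posterior probability ≈ 0.0758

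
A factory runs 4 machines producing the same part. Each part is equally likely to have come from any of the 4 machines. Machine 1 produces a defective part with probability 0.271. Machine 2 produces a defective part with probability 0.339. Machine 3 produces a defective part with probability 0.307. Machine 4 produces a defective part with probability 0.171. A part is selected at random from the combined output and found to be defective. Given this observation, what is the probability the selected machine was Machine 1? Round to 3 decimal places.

Posterior probability ≈ 0.249

Tabulate prior·likelihood by source: [1] prior 0.25, lik 0.271, product 0.06775; [2] prior 0.25, lik 0.339, product 0.08475; [3] prior 0.25, lik 0.307, product 0.07675; [4] prior 0.25, lik 0.171, product 0.04275.
Normalizing constant = 0.27200; the posterior for Machine 1 is its product over the sum, 0.06775/0.27200 = 0.249.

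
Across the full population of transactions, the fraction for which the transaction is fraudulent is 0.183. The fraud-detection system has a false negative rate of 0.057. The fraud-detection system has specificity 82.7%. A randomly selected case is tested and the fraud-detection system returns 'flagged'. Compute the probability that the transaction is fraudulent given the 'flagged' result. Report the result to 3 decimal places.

P(H | E) ≈ 0.550

Write H for 'the transaction is fraudulent'. Prior odds H:¬H = 0.183/0.817 = 0.22399. For the 'flagged' outcome, the likelihood ratio is 0.943/0.173 = 5.4509.
Posterior odds = 0.22399 × 5.4509 = 1.2209, so P(H|E) = 1.2209/(1+1.2209) = 0.550.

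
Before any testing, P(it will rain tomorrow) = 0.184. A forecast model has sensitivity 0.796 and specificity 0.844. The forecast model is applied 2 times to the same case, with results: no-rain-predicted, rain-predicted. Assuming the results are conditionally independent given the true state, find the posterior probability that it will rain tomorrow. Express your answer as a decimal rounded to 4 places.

Posterior P(H) ≈ 0.2176

Let H be the event that it will rain tomorrow; start with P(H) = 0.184. P('rain-predicted'|H) = 0.796, P('rain-predicted'|¬H) = 0.156.
Update on result 1 ('no-rain-predicted'): P(H) ← 0.204·0.1840 / (0.204·0.1840 + 0.844·0.8160) = 0.037536/0.72624 = 0.0517.
Update on result 2 ('rain-predicted'): P(H) ← 0.796·0.0517 / (0.796·0.0517 + 0.156·0.9483) = 0.041142/0.18908 = 0.2176.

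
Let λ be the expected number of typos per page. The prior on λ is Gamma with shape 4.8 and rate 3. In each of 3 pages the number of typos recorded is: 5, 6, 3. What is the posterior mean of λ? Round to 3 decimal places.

Posterior mean ≈ 3.133

Total count ∑xᵢ = 14 over n = 3 pages.
Gamma is conjugate to the Poisson likelihood: posterior is Gamma(shape = 4.8+14 = 18.8, rate = 3+3 = 6).
Posterior mean = shape/rate = 18.8/6 = 3.133.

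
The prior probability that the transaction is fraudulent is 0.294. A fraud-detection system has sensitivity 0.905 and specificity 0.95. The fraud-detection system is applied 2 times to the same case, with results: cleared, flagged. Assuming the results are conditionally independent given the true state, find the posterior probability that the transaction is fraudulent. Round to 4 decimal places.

Posterior P(H) ≈ 0.4298

With H the event that the transaction is fraudulent, the joint likelihood of the observed sequence is P(data|H) = 0.095·0.905 = 0.085975 and P(data|¬H) = 0.95·0.05 = 0.047500.
Bayes: P(H|data) = 0.294·0.085975 / (0.294·0.085975 + 0.706·0.047500) = 0.025277/0.058812 = 0.4298.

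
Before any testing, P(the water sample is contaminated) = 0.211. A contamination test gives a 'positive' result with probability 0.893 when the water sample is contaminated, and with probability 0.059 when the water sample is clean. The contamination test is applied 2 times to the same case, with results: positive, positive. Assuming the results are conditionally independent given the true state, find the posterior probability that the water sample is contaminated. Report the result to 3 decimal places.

Let H be the event that the water sample is contaminated; start with P(H) = 0.211. P('positive'|H) = 0.893, P('positive'|¬H) = 0.059.
Update on result 1 ('positive'): P(H) ← 0.893·0.2110 / (0.893·0.2110 + 0.059·0.7890) = 0.18842/0.23497 = 0.8019.
Update on result 2 ('positive'): P(H) ← 0.893·0.8019 / (0.893·0.8019 + 0.059·0.1981) = 0.71609/0.72778 = 0.9839.

Posterior P(H) ≈ 0.984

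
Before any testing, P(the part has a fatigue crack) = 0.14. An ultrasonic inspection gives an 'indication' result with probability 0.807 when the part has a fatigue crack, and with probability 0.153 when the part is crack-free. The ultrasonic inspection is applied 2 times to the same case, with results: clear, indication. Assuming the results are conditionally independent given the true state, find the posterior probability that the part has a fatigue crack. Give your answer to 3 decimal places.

With H the event that the part has a fatigue crack, the joint likelihood of the observed sequence is P(data|H) = 0.193·0.807 = 0.15575 and P(data|¬H) = 0.847·0.153 = 0.12959.
Bayes: P(H|data) = 0.14·0.15575 / (0.14·0.15575 + 0.86·0.12959) = 0.021805/0.13325 = 0.1636.

Posterior P(H) ≈ 0.164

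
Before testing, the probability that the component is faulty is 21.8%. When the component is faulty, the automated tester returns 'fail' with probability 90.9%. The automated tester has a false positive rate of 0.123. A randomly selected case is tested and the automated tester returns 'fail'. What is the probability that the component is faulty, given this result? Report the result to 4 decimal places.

P(H | E) ≈ 0.6732

Write H for 'the component is faulty'. Prior odds H:¬H = 0.218/0.782 = 0.27877. For the 'fail' outcome, the likelihood ratio is 0.909/0.123 = 7.3902.
Posterior odds = 0.27877 × 7.3902 = 2.0602, so P(H|E) = 2.0602/(1+2.0602) = 0.6732.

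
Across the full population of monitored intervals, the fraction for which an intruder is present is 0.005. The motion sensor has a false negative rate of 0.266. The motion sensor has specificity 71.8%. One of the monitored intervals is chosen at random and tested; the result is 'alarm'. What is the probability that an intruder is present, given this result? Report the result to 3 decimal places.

P(H | E) ≈ 0.013

Let H be the event that an intruder is present. P(H) = 0.005, so P(¬H) = 0.995. With E the 'alarm' result, P(E|H) = 0.734 and P(E|¬H) = 0.282.
P(E) = 0.734·0.005 + 0.282·0.995 = 0.0036700 + 0.28059 = 0.28426.
By Bayes' theorem, P(H|E) = 0.0036700 / 0.28426 = 0.013.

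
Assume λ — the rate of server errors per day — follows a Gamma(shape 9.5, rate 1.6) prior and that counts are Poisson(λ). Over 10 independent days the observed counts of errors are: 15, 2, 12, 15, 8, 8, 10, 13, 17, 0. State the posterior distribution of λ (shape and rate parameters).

Total count ∑xᵢ = 100 over n = 10 days.
Gamma is conjugate to the Poisson likelihood: posterior is Gamma(shape = 9.5+100 = 109.5, rate = 1.6+10 = 11.6).

Posterior: Gamma(shape=109.5, rate=11.6)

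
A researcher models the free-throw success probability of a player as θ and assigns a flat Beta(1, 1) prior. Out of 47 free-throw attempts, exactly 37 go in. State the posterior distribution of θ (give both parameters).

Posterior: Beta(38, 11)

The binomial likelihood is conjugate to the Beta prior: with 37 successes and 10 failures, the posterior is Beta(1+37, 1+10) = Beta(38, 11).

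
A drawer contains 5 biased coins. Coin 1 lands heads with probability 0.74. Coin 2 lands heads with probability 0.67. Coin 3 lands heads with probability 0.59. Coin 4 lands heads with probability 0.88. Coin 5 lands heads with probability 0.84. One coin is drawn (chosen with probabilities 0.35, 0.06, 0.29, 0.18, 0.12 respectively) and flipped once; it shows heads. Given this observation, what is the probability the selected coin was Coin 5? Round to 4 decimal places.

Tabulate prior·likelihood by source: [1] prior 0.35, lik 0.74, product 0.2590; [2] prior 0.06, lik 0.67, product 0.04020; [3] prior 0.29, lik 0.59, product 0.1711; [4] prior 0.18, lik 0.88, product 0.1584; [5] prior 0.12, lik 0.84, product 0.1008.
Normalizing constant = 0.72950; the posterior for Coin 5 is its product over the sum, 0.1008/0.72950 = 0.1382.

Posterior probability ≈ 0.1382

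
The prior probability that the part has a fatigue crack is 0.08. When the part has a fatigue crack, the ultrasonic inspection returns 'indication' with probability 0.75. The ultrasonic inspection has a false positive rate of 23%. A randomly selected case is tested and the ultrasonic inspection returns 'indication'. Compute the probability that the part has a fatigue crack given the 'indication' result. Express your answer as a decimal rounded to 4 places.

Write H for 'the part has a fatigue crack'. Prior odds H:¬H = 0.08/0.92 = 0.086957. For the 'indication' outcome, the likelihood ratio is 0.75/0.23 = 3.2609.
Posterior odds = 0.086957 × 3.2609 = 0.28355, so P(H|E) = 0.28355/(1+0.28355) = 0.2209.

P(H | E) ≈ 0.2209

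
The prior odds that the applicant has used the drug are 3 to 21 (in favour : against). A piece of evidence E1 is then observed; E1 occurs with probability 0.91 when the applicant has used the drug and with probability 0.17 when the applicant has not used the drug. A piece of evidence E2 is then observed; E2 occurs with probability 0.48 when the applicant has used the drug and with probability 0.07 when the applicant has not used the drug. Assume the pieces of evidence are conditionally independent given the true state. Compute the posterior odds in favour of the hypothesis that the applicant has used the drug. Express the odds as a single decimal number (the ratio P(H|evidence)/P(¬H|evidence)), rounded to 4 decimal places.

Prior odds = 3/21 = 0.14286.
Likelihood ratio for E1 = 0.91/0.17 = 5.3529.
Likelihood ratio for E2 = 0.48/0.07 = 6.8571.
Posterior odds = prior odds × LR₁ × LR₂ = 5.2437.

Posterior odds ≈ 5.2437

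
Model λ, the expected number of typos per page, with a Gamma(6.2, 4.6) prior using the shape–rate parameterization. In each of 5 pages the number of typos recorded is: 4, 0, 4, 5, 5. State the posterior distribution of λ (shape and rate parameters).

Total count ∑xᵢ = 18 over n = 5 pages.
Gamma is conjugate to the Poisson likelihood: posterior is Gamma(shape = 6.2+18 = 24.2, rate = 4.6+5 = 9.6).

Posterior: Gamma(shape=24.2, rate=9.6)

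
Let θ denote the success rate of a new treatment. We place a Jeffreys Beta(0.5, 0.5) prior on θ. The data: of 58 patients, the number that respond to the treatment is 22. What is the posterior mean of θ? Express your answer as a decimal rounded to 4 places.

Posterior mean ≈ 0.3814

Observing 22 successes and 36 failures updates Beta(0.5, 0.5) by adding the success and failure counts to the two shape parameters: α = 0.5+22 = 22.5, β = 0.5+36 = 36.5.
E[θ | data] = 22.5/(22.5+36.5) = 0.3814.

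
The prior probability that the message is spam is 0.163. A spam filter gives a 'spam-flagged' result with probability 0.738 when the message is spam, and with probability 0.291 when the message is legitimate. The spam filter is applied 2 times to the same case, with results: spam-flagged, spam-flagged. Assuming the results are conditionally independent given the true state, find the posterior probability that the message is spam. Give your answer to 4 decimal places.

Let H be the event that the message is spam; start with P(H) = 0.163. P('spam-flagged'|H) = 0.738, P('spam-flagged'|¬H) = 0.291.
Update on result 1 ('spam-flagged'): P(H) ← 0.738·0.1630 / (0.738·0.1630 + 0.291·0.8370) = 0.12029/0.36386 = 0.3306.
Update on result 2 ('spam-flagged'): P(H) ← 0.738·0.3306 / (0.738·0.3306 + 0.291·0.6694) = 0.24399/0.43878 = 0.5561.

Posterior P(H) ≈ 0.5561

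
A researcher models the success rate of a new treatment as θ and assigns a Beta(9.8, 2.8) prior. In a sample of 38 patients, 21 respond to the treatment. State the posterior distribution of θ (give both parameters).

Observing 21 successes and 17 failures updates Beta(9.8, 2.8) by adding the success and failure counts to the two shape parameters: α = 9.8+21 = 30.8, β = 2.8+17 = 19.8.

Posterior: Beta(30.8, 19.8)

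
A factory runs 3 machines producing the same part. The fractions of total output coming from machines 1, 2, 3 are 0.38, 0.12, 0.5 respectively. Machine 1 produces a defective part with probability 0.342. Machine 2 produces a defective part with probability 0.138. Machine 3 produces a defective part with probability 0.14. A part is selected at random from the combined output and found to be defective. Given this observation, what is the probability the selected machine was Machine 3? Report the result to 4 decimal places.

P(defective|M1) = 0.342; P(defective|M2) = 0.138; P(defective|M3) = 0.14.
Prior × likelihood for each source: 0.38·0.342=0.1300, 0.12·0.138=0.01656, 0.5·0.14=0.07000. Summing gives P(defective) = 0.21652.
P(Machine 3 | defective) = 0.07000 / 0.21652 = 0.3233.

Posterior probability ≈ 0.3233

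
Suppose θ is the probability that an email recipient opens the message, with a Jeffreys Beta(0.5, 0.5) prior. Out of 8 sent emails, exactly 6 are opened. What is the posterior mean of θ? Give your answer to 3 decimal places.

Posterior mean ≈ 0.722

Observing 6 successes and 2 failures updates Beta(0.5, 0.5) by adding the success and failure counts to the two shape parameters: α = 0.5+6 = 6.5, β = 0.5+2 = 2.5.
E[θ | data] = 6.5/(6.5+2.5) = 0.722.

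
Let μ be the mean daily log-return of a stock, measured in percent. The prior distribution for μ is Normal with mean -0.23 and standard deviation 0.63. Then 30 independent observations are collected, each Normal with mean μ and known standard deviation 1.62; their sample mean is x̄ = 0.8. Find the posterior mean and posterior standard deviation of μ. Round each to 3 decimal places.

Posterior mean ≈ 0.614; posterior SD ≈ 0.268

With known σ, the Normal prior is conjugate. Weight on the data is w = (n/σ²)/(n/σ² + 1/τ₀²) = 11.4312/(11.4312+2.51953) = 0.81940.
Posterior mean = w·x̄ + (1−w)·μ₀ = 0.81940·0.8 + 0.18060·-0.23 = 0.614. Posterior variance = 1/(11.4312+2.51953) = 0.0716809, so SD = 0.268.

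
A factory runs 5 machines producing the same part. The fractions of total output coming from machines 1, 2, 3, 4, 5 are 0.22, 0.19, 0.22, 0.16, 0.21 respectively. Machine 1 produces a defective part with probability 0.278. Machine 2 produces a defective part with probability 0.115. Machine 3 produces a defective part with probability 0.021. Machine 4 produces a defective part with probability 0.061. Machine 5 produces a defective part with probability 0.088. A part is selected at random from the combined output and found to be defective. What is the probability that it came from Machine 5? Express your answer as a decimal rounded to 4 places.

P(defective|M1) = 0.278; P(defective|M2) = 0.115; P(defective|M3) = 0.021; P(defective|M4) = 0.061; P(defective|M5) = 0.088.
Prior × likelihood for each source: 0.22·0.278=0.06116, 0.19·0.115=0.02185, 0.22·0.021=0.004620, 0.16·0.061=0.009760, 0.21·0.088=0.01848. Summing gives P(defective) = 0.11587.
P(Machine 5 | defective) = 0.01848 / 0.11587 = 0.1595.

Posterior probability ≈ 0.1595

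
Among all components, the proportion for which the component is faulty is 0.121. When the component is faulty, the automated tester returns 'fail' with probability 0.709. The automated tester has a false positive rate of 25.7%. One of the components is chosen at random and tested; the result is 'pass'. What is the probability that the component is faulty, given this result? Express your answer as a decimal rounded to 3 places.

Write H for 'the component is faulty'. Prior odds H:¬H = 0.121/0.879 = 0.13766. For the 'pass' outcome, the likelihood ratio is 0.291/0.743 = 0.39166.
Posterior odds = 0.13766 × 0.39166 = 0.053914, so P(H|E) = 0.053914/(1+0.053914) = 0.051.

P(H | E) ≈ 0.051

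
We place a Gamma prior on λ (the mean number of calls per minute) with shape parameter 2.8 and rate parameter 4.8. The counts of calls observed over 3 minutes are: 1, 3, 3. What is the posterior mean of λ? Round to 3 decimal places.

The Poisson likelihood adds the total count to the shape and the number of exposure periods to the rate. Here ∑xᵢ = 7 and n = 3, so shape 2.8→9.8 and rate 4.8→7.8.
E[λ | data] = 9.8/7.8 = 1.256.

Posterior mean ≈ 1.256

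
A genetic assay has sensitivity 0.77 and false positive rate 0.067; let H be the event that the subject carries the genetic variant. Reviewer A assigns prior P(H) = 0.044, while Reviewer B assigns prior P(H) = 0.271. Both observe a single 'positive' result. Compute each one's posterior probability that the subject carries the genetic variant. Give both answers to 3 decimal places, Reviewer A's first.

P('+'|H) = 0.77, P('+'|¬H) = 0.067.
Reviewer A: numerator 0.77·0.044 = 0.033880; evidence = 0.033880+0.067·0.956 = 0.097932; posterior = 0.346.
Reviewer B: numerator 0.77·0.271 = 0.20867; evidence = 0.20867+0.067·0.729 = 0.25751; posterior = 0.810.

Reviewer A: 0.346; Reviewer B: 0.810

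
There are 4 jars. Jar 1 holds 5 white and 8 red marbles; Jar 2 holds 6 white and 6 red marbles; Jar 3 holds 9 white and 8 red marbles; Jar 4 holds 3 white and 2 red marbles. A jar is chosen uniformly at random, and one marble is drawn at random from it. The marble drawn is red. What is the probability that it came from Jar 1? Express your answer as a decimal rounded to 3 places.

Posterior probability ≈ 0.310

Tabulate prior·likelihood by source: [1] prior 0.25, lik 0.6154, product 0.1538; [2] prior 0.25, lik 0.5, product 0.1250; [3] prior 0.25, lik 0.4706, product 0.1176; [4] prior 0.25, lik 0.4, product 0.1000.
Normalizing constant = 0.49649; the posterior for Jar 1 is its product over the sum, 0.1538/0.49649 = 0.310.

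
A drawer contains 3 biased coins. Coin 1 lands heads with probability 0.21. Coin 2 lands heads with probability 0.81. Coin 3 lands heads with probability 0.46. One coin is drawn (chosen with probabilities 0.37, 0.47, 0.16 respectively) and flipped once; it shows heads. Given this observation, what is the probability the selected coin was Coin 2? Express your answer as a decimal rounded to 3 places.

Tabulate prior·likelihood by source: [1] prior 0.37, lik 0.21, product 0.07770; [2] prior 0.47, lik 0.81, product 0.3807; [3] prior 0.16, lik 0.46, product 0.07360.
Normalizing constant = 0.53200; the posterior for Coin 2 is its product over the sum, 0.3807/0.53200 = 0.716.

Posterior probability ≈ 0.716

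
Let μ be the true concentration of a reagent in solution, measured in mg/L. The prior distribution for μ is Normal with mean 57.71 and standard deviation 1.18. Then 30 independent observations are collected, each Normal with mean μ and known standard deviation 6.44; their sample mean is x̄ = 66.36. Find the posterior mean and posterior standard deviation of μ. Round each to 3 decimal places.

With known σ, the Normal prior is conjugate. Weight on the data is w = (n/σ²)/(n/σ² + 1/τ₀²) = 0.723352/(0.723352+0.718184) = 0.50179.
Posterior mean = w·x̄ + (1−w)·μ₀ = 0.50179·66.36 + 0.49821·57.71 = 62.051. Posterior variance = 1/(0.723352+0.718184) = 0.693704, so SD = 0.833.

Posterior mean ≈ 62.051; posterior SD ≈ 0.833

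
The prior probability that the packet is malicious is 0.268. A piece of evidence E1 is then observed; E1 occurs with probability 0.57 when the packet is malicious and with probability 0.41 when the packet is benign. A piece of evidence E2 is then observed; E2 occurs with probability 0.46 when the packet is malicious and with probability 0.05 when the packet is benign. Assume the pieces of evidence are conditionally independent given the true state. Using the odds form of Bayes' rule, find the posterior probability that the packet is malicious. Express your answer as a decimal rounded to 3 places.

Posterior probability ≈ 0.824

Prior odds = 0.268/(1−0.268) = 0.36612. In log-odds, ln(0.36612) = -1.0048.
Add log likelihood ratios: ln(1.3902) + ln(9.2000) = 2.5487.
Posterior log-odds = 1.5439, so posterior odds = exp(1.5439) = 4.6828. Converting, P(H|E) = 4.6828/5.6828 = 0.824.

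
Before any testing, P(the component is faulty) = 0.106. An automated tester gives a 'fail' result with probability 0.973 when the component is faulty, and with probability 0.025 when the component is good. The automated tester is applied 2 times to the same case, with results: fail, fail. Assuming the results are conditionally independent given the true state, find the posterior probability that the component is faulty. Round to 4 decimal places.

Posterior P(H) ≈ 0.9945

Let H be the event that the component is faulty; start with P(H) = 0.106. P('fail'|H) = 0.973, P('fail'|¬H) = 0.025.
Update on result 1 ('fail'): P(H) ← 0.973·0.1060 / (0.973·0.1060 + 0.025·0.8940) = 0.10314/0.12549 = 0.8219.
Update on result 2 ('fail'): P(H) ← 0.973·0.8219 / (0.973·0.8219 + 0.025·0.1781) = 0.79970/0.80416 = 0.9945.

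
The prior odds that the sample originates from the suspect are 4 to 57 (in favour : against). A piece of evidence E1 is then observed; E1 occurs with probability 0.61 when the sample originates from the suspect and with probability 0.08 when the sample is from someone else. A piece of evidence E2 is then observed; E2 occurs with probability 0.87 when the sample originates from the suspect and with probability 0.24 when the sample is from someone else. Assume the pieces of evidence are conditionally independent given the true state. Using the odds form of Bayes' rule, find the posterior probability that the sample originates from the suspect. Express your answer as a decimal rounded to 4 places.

Prior odds = 4/57 = 0.070175. In log-odds, ln(0.070175) = -2.6568.
Add log likelihood ratios: ln(7.6250) + ln(3.6250) = 3.3193.
Posterior log-odds = 0.66253, so posterior odds = exp(0.66253) = 1.9397. Converting, P(H|E) = 1.9397/2.9397 = 0.6598.

Posterior probability ≈ 0.6598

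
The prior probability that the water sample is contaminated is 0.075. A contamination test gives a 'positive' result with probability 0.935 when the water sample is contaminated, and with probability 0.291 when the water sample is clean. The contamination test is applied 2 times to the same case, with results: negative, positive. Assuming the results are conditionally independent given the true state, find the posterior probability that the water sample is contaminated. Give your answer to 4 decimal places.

With H the event that the water sample is contaminated, the joint likelihood of the observed sequence is P(data|H) = 0.065·0.935 = 0.060775 and P(data|¬H) = 0.709·0.291 = 0.20632.
Bayes: P(H|data) = 0.075·0.060775 / (0.075·0.060775 + 0.925·0.20632) = 0.0045581/0.19540 = 0.0233.

Posterior P(H) ≈ 0.0233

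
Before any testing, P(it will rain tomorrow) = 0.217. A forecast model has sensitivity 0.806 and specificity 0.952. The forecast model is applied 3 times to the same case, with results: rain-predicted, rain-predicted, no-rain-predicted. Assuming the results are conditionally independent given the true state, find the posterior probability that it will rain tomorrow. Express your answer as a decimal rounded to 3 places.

Posterior P(H) ≈ 0.941

Let H be the event that it will rain tomorrow; start with P(H) = 0.217. P('rain-predicted'|H) = 0.806, P('rain-predicted'|¬H) = 0.048.
Update on result 1 ('rain-predicted'): P(H) ← 0.806·0.2170 / (0.806·0.2170 + 0.048·0.7830) = 0.17490/0.21249 = 0.8231.
Update on result 2 ('rain-predicted'): P(H) ← 0.806·0.8231 / (0.806·0.8231 + 0.048·0.1769) = 0.66344/0.67193 = 0.9874.
Update on result 3 ('no-rain-predicted'): P(H) ← 0.194·0.9874 / (0.194·0.9874 + 0.952·0.0126) = 0.19155/0.20358 = 0.9409.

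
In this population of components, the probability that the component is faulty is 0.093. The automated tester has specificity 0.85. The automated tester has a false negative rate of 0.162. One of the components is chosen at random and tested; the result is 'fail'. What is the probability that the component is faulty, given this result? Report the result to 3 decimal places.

Let H be the event that the component is faulty. P(H) = 0.093, so P(¬H) = 0.907. With E the 'fail' result, P(E|H) = 0.838 and P(E|¬H) = 0.15.
P(E) = 0.838·0.093 + 0.15·0.907 = 0.077934 + 0.13605 = 0.21398.
By Bayes' theorem, P(H|E) = 0.077934 / 0.21398 = 0.364.

P(H | E) ≈ 0.364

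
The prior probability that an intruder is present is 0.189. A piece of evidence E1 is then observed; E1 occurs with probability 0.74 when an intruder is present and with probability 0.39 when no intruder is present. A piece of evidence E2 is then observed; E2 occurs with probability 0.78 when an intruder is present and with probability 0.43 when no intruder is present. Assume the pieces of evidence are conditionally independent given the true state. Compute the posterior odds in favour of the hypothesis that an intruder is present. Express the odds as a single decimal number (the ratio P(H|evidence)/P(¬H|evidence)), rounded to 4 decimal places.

Posterior odds ≈ 0.8021

Prior odds = 0.189/(1−0.189) = 0.23305. In log-odds, ln(0.23305) = -1.4565.
Add log likelihood ratios: ln(1.8974) + ln(1.8140) = 1.2360.
Posterior log-odds = -0.22051, so posterior odds = exp(-0.22051) = 0.80211.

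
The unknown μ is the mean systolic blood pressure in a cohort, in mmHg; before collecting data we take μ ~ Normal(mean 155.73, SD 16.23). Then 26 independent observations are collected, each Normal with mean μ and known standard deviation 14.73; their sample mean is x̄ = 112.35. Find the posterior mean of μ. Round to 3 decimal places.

With known σ, the Normal prior is conjugate. Weight on the data is w = (n/σ²)/(n/σ² + 1/τ₀²) = 0.119831/(0.119831+0.00379632) = 0.96929.
Posterior mean = w·x̄ + (1−w)·μ₀ = 0.96929·112.35 + 0.030708·155.73 = 113.682.

Posterior mean ≈ 113.682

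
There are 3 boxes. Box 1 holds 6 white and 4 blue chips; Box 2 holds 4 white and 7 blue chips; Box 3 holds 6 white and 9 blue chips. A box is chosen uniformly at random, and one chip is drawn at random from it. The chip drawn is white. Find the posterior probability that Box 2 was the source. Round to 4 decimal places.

P(white|Box 1) = 0.6; P(white|Box 2) = 0.3636; P(white|Box 3) = 0.4.
Prior × likelihood for each source: 0.333333·0.6=0.2000, 0.333333·0.3636=0.1212, 0.333333·0.4=0.1333. Summing gives P(white) = 0.45455.
P(Box 2 | white) = 0.1212 / 0.45455 = 0.2667.

Posterior probability ≈ 0.2667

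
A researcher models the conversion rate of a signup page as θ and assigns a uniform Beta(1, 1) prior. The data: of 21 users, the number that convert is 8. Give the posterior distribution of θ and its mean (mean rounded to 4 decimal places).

Posterior: Beta(9, 14); mean ≈ 0.3913

Observing 8 successes and 13 failures updates Beta(1, 1) by adding the success and failure counts to the two shape parameters: α = 1+8 = 9, β = 1+13 = 14.
Posterior mean = α/(α+β) = 9/23 = 0.3913.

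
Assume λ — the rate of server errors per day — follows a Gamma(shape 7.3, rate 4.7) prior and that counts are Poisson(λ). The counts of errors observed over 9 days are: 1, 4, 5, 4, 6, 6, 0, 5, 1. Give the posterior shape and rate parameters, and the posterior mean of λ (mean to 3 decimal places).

The Poisson likelihood adds the total count to the shape and the number of exposure periods to the rate. Here ∑xᵢ = 32 and n = 9, so shape 7.3→39.3 and rate 4.7→13.7.
E[λ | data] = 39.3/13.7 = 2.869.

Posterior: Gamma(shape=39.3, rate=13.7); mean ≈ 2.869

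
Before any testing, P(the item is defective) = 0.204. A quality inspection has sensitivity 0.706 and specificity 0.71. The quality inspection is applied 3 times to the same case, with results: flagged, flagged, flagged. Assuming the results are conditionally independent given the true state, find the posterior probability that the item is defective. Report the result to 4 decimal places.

With H the event that the item is defective, the joint likelihood of the observed sequence is P(data|H) = 0.706·0.706·0.706 = 0.35190 and P(data|¬H) = 0.29·0.29·0.29 = 0.024389.
Bayes: P(H|data) = 0.204·0.35190 / (0.204·0.35190 + 0.796·0.024389) = 0.071787/0.091200 = 0.7871.

Posterior P(H) ≈ 0.7871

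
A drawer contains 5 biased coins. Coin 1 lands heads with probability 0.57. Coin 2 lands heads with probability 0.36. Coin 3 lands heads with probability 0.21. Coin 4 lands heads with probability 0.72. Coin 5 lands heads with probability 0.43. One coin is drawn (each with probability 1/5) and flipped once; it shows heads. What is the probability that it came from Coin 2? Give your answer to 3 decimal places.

Tabulate prior·likelihood by source: [1] prior 0.2, lik 0.57, product 0.1140; [2] prior 0.2, lik 0.36, product 0.07200; [3] prior 0.2, lik 0.21, product 0.04200; [4] prior 0.2, lik 0.72, product 0.1440; [5] prior 0.2, lik 0.43, product 0.08600.
Normalizing constant = 0.45800; the posterior for Coin 2 is its product over the sum, 0.07200/0.45800 = 0.157.

Posterior probability ≈ 0.157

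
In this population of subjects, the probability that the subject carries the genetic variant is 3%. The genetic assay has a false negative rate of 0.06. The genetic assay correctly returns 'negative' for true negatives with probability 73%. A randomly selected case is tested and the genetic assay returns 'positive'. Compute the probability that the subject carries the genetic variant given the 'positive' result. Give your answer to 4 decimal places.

Write H for 'the subject carries the genetic variant'. Prior odds H:¬H = 0.03/0.97 = 0.030928. For the 'positive' outcome, the likelihood ratio is 0.94/0.27 = 3.4815.
Posterior odds = 0.030928 × 3.4815 = 0.10767, so P(H|E) = 0.10767/(1+0.10767) = 0.0972.

P(H | E) ≈ 0.0972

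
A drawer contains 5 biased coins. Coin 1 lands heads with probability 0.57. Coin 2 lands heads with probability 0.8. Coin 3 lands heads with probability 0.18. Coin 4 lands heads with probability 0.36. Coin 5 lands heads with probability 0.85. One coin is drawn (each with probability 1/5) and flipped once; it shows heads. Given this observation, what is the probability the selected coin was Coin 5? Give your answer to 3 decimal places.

Tabulate prior·likelihood by source: [1] prior 0.2, lik 0.57, product 0.1140; [2] prior 0.2, lik 0.8, product 0.1600; [3] prior 0.2, lik 0.18, product 0.03600; [4] prior 0.2, lik 0.36, product 0.07200; [5] prior 0.2, lik 0.85, product 0.1700.
Normalizing constant = 0.55200; the posterior for Coin 5 is its product over the sum, 0.1700/0.55200 = 0.308.

Posterior probability ≈ 0.308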